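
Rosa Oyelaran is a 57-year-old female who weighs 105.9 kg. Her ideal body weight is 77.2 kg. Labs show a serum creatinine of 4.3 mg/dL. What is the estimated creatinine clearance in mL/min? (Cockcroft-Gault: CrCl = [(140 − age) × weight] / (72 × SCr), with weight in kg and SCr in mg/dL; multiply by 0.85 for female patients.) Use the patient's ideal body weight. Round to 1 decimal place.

CrCl = (140 − 57) × 77.2 / (72 × 4.3) × 0.85 = 6407.6 / 309.60 × 0.85 ≈ 17.6 mL/min

17.6 mL/min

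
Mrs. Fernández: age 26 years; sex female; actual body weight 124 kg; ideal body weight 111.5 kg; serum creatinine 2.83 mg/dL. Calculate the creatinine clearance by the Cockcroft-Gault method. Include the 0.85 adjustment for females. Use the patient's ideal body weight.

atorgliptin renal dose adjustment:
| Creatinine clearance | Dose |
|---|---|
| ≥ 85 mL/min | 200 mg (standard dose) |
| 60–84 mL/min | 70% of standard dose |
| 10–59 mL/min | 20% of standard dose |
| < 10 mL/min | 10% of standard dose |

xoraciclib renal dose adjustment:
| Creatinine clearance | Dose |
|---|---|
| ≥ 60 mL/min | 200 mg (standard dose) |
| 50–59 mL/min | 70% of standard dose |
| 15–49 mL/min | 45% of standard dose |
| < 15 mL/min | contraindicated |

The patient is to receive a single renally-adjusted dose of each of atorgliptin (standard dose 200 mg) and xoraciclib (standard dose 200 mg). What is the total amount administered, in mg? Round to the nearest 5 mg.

180 mg

CrCl = (140 − 26) × 111.5 / (72 × 2.83) × 0.85 = 12711.0 / 203.76 × 0.85 ≈ 53.0 mL/min
CrCl ≈ 53 mL/min.
atorgliptin: 10–59 mL/min → 20% of 200 mg = 40 mg.
xoraciclib: 50–59 mL/min → 70% of 200 mg = 140 mg.
Total = 40 + 140 = 180 mg.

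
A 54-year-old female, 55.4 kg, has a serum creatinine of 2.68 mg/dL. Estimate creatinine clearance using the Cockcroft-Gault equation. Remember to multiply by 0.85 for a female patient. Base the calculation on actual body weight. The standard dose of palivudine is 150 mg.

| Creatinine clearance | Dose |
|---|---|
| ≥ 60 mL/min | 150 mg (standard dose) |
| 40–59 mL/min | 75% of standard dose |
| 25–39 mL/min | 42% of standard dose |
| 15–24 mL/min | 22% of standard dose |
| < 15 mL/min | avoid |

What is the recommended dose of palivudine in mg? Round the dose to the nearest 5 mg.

35 mg

CrCl = (140 − 54) × 55.4 / (72 × 2.68) × 0.85 = 4764.4 / 192.96 × 0.85 ≈ 21.0 mL/min
CrCl ≈ 21 mL/min → bracket 15–24 mL/min.
22% of 150 mg = 33 mg → 35 mg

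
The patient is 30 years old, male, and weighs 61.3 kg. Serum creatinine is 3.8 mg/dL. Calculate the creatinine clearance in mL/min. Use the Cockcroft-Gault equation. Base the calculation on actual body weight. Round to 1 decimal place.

CrCl = (140 − 30) × 61.3 / (72 × 3.8) = 6743.0 / 273.60 ≈ 24.6 mL/min

24.6 mL/min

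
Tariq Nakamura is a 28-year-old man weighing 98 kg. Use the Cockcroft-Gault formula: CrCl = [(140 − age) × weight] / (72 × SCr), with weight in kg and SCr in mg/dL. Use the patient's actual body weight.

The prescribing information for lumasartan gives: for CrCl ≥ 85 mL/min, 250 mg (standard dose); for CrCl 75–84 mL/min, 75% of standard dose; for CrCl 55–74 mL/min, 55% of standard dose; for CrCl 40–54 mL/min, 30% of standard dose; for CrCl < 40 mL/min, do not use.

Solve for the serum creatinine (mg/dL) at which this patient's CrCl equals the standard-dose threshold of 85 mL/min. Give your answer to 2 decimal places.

Standard dose requires CrCl ≥ 85 mL/min.
Set (140 − 28) × 98 / (72 × SCr) = 85
SCr = (140 − 28) × 98 / (72 × 85) = 1.793 mg/dL

1.79 mg/dL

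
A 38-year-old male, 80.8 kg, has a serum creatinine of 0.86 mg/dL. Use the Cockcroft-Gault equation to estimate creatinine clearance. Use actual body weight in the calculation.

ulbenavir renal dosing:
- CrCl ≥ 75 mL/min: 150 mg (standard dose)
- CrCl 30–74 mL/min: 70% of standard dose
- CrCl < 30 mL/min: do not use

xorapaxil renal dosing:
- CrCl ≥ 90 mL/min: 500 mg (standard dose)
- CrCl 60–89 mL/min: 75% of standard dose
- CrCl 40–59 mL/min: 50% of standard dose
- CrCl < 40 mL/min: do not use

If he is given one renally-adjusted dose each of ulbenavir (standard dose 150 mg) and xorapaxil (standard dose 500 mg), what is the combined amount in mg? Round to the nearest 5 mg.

CrCl = (140 − 38) × 80.8 / (72 × 0.86) = 8241.6 / 61.92 ≈ 133.1 mL/min
CrCl ≈ 133 mL/min.
ulbenavir: ≥ 75 mL/min → 100% of 150 mg = 150 mg.
xorapaxil: ≥ 90 mL/min → 100% of 500 mg = 500 mg.
Total = 150 + 500 = 650 mg.

650 mg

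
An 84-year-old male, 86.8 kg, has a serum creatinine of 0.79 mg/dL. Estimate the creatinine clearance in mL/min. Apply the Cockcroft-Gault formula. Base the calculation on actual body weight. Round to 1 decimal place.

85.5 mL/min

CrCl = (140 − 84) × 86.8 / (72 × 0.79) = 4860.8 / 56.88 ≈ 85.5 mL/min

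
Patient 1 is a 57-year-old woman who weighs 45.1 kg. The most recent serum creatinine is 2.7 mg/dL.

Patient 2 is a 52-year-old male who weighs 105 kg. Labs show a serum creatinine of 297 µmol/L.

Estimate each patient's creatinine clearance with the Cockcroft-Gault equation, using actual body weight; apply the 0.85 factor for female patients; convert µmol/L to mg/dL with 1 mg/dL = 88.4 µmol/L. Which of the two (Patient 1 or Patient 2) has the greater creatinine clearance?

Patient 2

Patient 1: CrCl = (140 − 57) × 45.1 / (72 × 2.7) × 0.85 = 3743.3 / 194.40 × 0.85 ≈ 16.4 mL/min
Patient 2: SCr = 297 / 88.4 = 3.36 mg/dL
Patient 2: CrCl = (140 − 52) × 105 / (72 × 3.36) = 9240.0 / 241.92 ≈ 38.2 mL/min
16.4 vs 38.2 mL/min → Patient 2 is higher.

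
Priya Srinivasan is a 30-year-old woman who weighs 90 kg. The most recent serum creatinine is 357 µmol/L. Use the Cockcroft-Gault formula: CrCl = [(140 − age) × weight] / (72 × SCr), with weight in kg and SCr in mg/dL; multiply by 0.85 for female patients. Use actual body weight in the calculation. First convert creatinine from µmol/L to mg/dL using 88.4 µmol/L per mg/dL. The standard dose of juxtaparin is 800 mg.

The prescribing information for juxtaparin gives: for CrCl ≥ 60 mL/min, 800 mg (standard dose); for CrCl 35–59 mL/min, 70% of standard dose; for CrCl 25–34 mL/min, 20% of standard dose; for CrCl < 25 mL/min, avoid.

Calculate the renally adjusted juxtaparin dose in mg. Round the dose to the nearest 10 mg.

SCr = 357 / 88.4 = 4.038 mg/dL
CrCl = (140 − 30) × 90 / (72 × 4.038) × 0.85 = 9900.0 / 290.74 × 0.85 ≈ 28.9 mL/min
CrCl ≈ 29 mL/min → bracket 25–34 mL/min.
20% of 800 mg = 160 mg

160 mg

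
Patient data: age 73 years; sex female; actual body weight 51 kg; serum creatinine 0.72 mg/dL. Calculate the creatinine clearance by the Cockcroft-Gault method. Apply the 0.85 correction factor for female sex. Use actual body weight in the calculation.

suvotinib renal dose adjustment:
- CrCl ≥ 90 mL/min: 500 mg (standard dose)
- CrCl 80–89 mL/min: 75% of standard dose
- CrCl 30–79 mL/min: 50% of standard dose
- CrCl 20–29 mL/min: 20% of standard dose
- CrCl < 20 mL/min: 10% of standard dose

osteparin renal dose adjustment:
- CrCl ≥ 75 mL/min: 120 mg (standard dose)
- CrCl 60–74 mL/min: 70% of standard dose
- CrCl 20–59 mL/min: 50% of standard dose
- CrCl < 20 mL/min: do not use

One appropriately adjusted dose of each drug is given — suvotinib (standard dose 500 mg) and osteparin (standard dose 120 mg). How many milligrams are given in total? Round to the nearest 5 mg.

310 mg

CrCl = (140 − 73) × 51 / (72 × 0.72) × 0.85 = 3417.0 / 51.84 × 0.85 ≈ 56.0 mL/min
CrCl ≈ 56 mL/min.
suvotinib: 30–79 mL/min → 50% of 500 mg = 250 mg.
osteparin: 20–59 mL/min → 50% of 120 mg = 60 mg.
Total = 250 + 60 = 310 mg.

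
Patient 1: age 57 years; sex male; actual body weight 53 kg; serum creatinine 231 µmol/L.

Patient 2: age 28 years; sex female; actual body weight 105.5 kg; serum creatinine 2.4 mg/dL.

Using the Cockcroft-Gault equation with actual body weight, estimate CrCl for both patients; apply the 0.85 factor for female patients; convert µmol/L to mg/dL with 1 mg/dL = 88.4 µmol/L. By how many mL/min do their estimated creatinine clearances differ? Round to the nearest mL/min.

35 mL/min

Patient 1: SCr = 231 / 88.4 = 2.613 mg/dL
Patient 1: CrCl = (140 − 57) × 53 / (72 × 2.613) = 4399.0 / 188.14 ≈ 23.4 mL/min
Patient 2: CrCl = (140 − 28) × 105.5 / (72 × 2.4) × 0.85 = 11816.0 / 172.80 × 0.85 ≈ 58.1 mL/min
|23.4 − 58.1| = 34.7 mL/min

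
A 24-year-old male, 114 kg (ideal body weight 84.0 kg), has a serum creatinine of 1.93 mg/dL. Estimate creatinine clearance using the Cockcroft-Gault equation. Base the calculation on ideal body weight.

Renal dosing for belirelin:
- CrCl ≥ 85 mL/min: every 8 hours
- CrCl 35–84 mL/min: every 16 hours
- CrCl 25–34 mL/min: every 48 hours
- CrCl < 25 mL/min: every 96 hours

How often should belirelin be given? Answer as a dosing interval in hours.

CrCl = (140 − 24) × 84 / (72 × 1.93) = 9744.0 / 138.96 ≈ 70.1 mL/min
CrCl ≈ 70 mL/min → bracket 35–84 mL/min → every 16 hours.

every 16 hours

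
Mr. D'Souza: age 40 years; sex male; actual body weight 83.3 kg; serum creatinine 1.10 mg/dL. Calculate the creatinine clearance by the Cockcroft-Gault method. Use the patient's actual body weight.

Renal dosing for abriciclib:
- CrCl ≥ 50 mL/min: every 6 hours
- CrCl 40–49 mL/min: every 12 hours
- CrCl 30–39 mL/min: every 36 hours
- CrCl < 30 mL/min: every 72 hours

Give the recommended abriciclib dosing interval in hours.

every 6 hours

CrCl = (140 − 40) × 83.3 / (72 × 1.1) = 8330.0 / 79.20 ≈ 105.2 mL/min
CrCl ≈ 105 mL/min → bracket ≥ 50 mL/min → every 6 hours.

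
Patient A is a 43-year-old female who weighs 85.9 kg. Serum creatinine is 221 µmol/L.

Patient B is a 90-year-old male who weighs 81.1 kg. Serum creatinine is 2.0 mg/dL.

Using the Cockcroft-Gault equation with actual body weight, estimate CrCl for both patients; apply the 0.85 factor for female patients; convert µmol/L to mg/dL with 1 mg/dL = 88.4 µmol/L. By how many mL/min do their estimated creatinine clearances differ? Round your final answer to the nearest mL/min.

11 mL/min

Patient A: SCr = 221 / 88.4 = 2.5 mg/dL
Patient A: CrCl = (140 − 43) × 85.9 / (72 × 2.5) × 0.85 = 8332.3 / 180.00 × 0.85 ≈ 39.3 mL/min
Patient B: CrCl = (140 − 90) × 81.1 / (72 × 2) = 4055.0 / 144.00 ≈ 28.2 mL/min
|39.3 − 28.2| = 11.1 mL/min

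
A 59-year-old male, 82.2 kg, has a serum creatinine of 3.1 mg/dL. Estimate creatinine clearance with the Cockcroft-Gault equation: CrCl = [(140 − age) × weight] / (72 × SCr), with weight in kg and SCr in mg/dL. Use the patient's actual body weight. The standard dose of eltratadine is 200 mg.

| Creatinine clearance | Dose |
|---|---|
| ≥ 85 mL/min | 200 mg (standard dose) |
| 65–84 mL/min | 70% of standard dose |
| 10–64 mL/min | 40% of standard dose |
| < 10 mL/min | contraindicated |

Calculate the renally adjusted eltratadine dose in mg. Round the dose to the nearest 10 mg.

80 mg

CrCl = (140 − 59) × 82.2 / (72 × 3.1) = 6658.2 / 223.20 ≈ 29.8 mL/min
CrCl ≈ 30 mL/min → bracket 10–64 mL/min.
40% of 200 mg = 80 mg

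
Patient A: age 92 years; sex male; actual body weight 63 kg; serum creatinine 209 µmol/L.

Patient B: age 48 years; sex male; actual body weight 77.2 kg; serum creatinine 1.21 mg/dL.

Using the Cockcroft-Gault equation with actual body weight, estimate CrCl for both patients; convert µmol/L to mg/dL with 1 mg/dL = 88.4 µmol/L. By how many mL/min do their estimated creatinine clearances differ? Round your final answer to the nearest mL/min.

Patient A: SCr = 209 / 88.4 = 2.364 mg/dL
Patient A: CrCl = (140 − 92) × 63 / (72 × 2.364) = 3024.0 / 170.21 ≈ 17.8 mL/min
Patient B: CrCl = (140 − 48) × 77.2 / (72 × 1.21) = 7102.4 / 87.12 ≈ 81.5 mL/min
|17.8 − 81.5| = 63.7 mL/min

64 mL/min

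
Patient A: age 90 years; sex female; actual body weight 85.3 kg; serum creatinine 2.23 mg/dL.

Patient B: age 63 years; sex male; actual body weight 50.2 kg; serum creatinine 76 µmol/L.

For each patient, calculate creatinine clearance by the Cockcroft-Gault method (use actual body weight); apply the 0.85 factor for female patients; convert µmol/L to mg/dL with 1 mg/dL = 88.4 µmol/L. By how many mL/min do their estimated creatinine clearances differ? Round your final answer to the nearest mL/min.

40 mL/min

Patient A: CrCl = (140 − 90) × 85.3 / (72 × 2.23) × 0.85 = 4265.0 / 160.56 × 0.85 ≈ 22.6 mL/min
Patient B: SCr = 76 / 88.4 = 0.86 mg/dL
Patient B: CrCl = (140 − 63) × 50.2 / (72 × 0.86) = 3865.4 / 61.92 ≈ 62.4 mL/min
|22.6 − 62.4| = 39.8 mL/min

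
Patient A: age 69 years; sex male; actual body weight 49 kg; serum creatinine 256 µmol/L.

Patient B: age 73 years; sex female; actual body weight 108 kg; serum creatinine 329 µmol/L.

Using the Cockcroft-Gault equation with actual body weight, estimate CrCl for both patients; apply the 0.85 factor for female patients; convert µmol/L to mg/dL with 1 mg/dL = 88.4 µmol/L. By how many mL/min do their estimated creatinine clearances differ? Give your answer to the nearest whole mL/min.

Patient A: SCr = 256 / 88.4 = 2.896 mg/dL
Patient A: CrCl = (140 − 69) × 49 / (72 × 2.896) = 3479.0 / 208.51 ≈ 16.7 mL/min
Patient B: SCr = 329 / 88.4 = 3.722 mg/dL
Patient B: CrCl = (140 − 73) × 108 / (72 × 3.722) × 0.85 = 7236.0 / 267.98 × 0.85 ≈ 23.0 mL/min
|16.7 − 23.0| = 6.3 mL/min

6 mL/min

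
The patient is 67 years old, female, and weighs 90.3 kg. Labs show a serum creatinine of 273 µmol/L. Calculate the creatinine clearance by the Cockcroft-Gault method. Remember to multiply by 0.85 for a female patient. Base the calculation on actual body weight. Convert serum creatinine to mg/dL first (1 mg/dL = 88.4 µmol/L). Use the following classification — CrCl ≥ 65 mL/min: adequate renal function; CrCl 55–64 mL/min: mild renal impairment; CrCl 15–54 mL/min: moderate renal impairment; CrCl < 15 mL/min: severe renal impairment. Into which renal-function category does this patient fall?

SCr = 273 / 88.4 = 3.088 mg/dL
CrCl = (140 − 67) × 90.3 / (72 × 3.088) × 0.85 = 6591.9 / 222.34 × 0.85 ≈ 25.2 mL/min
25 mL/min falls in the 'moderate renal impairment' range.

moderate renal impairment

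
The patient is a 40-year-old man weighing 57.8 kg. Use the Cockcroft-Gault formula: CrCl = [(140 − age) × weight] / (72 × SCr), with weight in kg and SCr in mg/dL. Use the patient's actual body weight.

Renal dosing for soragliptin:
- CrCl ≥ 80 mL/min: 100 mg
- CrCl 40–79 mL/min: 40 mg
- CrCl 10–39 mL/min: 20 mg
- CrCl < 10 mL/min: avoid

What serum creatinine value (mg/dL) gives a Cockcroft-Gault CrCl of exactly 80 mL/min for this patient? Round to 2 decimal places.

Standard dose requires CrCl ≥ 80 mL/min.
Set (140 − 40) × 57.8 / (72 × SCr) = 80
SCr = (140 − 40) × 57.8 / (72 × 80) = 1.003 mg/dL

1.00 mg/dL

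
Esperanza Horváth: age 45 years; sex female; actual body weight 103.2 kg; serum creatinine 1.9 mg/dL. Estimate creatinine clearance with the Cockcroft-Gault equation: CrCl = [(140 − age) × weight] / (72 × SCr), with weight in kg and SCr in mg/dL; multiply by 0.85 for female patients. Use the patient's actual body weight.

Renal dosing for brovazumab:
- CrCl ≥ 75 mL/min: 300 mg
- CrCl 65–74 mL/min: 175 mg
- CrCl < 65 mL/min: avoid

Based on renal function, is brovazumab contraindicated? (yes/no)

CrCl = (140 − 45) × 103.2 / (72 × 1.9) × 0.85 = 9804.0 / 136.80 × 0.85 ≈ 60.9 mL/min
CrCl ≈ 61 mL/min, which is < 65 mL/min.

yes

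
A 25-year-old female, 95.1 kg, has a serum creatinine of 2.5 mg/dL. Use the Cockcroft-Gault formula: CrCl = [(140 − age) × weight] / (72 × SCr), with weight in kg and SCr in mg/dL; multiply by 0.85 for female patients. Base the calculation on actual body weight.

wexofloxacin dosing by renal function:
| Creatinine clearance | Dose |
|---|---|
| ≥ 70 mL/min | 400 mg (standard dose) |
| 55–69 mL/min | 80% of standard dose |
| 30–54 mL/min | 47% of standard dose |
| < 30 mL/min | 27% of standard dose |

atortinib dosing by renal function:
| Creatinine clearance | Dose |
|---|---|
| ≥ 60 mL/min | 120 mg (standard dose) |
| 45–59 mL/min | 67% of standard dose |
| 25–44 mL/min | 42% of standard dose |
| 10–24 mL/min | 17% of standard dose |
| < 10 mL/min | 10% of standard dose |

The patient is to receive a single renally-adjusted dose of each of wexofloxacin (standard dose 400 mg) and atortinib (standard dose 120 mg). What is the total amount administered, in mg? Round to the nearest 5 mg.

270 mg

CrCl = (140 − 25) × 95.1 / (72 × 2.5) × 0.85 = 10936.5 / 180.00 × 0.85 ≈ 51.6 mL/min
CrCl ≈ 52 mL/min.
wexofloxacin: 30–54 mL/min → 47% of 400 mg = 188 mg.
atortinib: 45–59 mL/min → 67% of 120 mg = 80.4 mg.
Total = 188 + 80.4 = 268.4 mg.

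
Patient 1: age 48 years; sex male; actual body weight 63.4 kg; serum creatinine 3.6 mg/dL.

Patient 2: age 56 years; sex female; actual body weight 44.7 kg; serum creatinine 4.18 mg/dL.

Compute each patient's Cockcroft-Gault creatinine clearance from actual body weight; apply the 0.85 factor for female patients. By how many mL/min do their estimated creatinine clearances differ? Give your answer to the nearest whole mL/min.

12 mL/min

Patient 1: CrCl = (140 − 48) × 63.4 / (72 × 3.6) = 5832.8 / 259.20 ≈ 22.5 mL/min
Patient 2: CrCl = (140 − 56) × 44.7 / (72 × 4.18) × 0.85 = 3754.8 / 300.96 × 0.85 ≈ 10.6 mL/min
|22.5 − 10.6| = 11.9 mL/min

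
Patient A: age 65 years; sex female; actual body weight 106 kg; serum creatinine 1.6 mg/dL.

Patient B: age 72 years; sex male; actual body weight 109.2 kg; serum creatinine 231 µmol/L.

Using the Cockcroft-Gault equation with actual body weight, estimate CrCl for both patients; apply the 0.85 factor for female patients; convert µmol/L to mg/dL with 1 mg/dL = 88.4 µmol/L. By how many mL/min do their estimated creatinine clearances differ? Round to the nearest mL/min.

19 mL/min

Patient A: CrCl = (140 − 65) × 106 / (72 × 1.6) × 0.85 = 7950.0 / 115.20 × 0.85 ≈ 58.7 mL/min
Patient B: SCr = 231 / 88.4 = 2.613 mg/dL
Patient B: CrCl = (140 − 72) × 109.2 / (72 × 2.613) = 7425.6 / 188.14 ≈ 39.5 mL/min
|58.7 − 39.5| = 19.2 mL/min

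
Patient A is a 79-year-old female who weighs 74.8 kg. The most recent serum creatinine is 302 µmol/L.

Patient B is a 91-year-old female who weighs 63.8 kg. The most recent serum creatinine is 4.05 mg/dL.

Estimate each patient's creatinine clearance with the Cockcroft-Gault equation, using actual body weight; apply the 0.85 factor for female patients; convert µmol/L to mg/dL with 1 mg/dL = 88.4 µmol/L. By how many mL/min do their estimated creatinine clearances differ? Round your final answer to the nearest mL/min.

Patient A: SCr = 302 / 88.4 = 3.416 mg/dL
Patient A: CrCl = (140 − 79) × 74.8 / (72 × 3.416) × 0.85 = 4562.8 / 245.95 × 0.85 ≈ 15.8 mL/min
Patient B: CrCl = (140 − 91) × 63.8 / (72 × 4.05) × 0.85 = 3126.2 / 291.60 × 0.85 ≈ 9.1 mL/min
|15.8 − 9.1| = 6.7 mL/min

7 mL/min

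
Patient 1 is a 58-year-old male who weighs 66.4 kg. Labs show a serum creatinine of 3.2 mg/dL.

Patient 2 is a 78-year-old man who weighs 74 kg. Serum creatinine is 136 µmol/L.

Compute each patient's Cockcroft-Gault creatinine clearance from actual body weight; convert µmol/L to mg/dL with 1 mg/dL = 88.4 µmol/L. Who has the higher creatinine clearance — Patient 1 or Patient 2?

Patient 1: CrCl = (140 − 58) × 66.4 / (72 × 3.2) = 5444.8 / 230.40 ≈ 23.6 mL/min
Patient 2: SCr = 136 / 88.4 = 1.538 mg/dL
Patient 2: CrCl = (140 − 78) × 74 / (72 × 1.538) = 4588.0 / 110.74 ≈ 41.4 mL/min
23.6 vs 41.4 mL/min → Patient 2 is higher.

Patient 2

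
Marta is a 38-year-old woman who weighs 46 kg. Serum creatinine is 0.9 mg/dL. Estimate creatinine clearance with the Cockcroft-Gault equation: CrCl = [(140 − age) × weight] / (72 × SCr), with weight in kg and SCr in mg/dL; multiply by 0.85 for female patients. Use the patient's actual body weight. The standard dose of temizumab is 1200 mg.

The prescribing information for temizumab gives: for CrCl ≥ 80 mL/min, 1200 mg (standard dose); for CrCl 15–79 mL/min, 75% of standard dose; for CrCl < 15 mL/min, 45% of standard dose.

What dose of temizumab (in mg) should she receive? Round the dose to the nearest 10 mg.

900 mg

CrCl = (140 − 38) × 46 / (72 × 0.9) × 0.85 = 4692.0 / 64.80 × 0.85 ≈ 61.5 mL/min
CrCl ≈ 62 mL/min → bracket 15–79 mL/min.
75% of 1200 mg = 900 mg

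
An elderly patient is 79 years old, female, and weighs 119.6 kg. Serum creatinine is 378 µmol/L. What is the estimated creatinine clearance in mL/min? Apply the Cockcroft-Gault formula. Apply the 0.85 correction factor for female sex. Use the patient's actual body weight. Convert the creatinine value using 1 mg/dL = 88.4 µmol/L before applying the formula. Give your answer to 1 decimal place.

SCr = 378 / 88.4 = 4.276 mg/dL
CrCl = (140 − 79) × 119.6 / (72 × 4.276) × 0.85 = 7295.6 / 307.87 × 0.85 ≈ 20.1 mL/min

20.1 mL/min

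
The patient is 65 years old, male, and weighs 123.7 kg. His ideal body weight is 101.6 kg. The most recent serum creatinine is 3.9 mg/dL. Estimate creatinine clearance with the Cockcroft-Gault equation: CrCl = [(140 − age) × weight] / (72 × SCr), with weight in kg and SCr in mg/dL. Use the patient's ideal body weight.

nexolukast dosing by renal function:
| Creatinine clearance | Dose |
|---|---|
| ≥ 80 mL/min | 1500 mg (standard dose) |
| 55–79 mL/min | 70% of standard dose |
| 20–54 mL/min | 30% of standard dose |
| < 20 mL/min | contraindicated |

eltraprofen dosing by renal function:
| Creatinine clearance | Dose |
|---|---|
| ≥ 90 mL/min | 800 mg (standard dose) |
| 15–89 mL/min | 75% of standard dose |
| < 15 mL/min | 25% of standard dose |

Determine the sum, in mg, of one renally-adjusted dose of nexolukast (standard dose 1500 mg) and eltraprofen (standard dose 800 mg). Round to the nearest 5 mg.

CrCl = (140 − 65) × 101.6 / (72 × 3.9) = 7620.0 / 280.80 ≈ 27.1 mL/min
CrCl ≈ 27 mL/min.
nexolukast: 20–54 mL/min → 30% of 1500 mg = 450 mg.
eltraprofen: 15–89 mL/min → 75% of 800 mg = 600 mg.
Total = 450 + 600 = 1050 mg.

1050 mg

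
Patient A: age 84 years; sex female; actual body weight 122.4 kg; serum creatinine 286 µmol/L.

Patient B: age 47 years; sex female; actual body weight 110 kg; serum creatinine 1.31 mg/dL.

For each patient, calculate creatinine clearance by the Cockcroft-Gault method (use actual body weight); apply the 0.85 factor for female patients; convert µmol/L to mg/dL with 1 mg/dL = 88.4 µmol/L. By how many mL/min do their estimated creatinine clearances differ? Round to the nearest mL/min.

67 mL/min

Patient A: SCr = 286 / 88.4 = 3.235 mg/dL
Patient A: CrCl = (140 − 84) × 122.4 / (72 × 3.235) × 0.85 = 6854.4 / 232.92 × 0.85 ≈ 25.0 mL/min
Patient B: CrCl = (140 − 47) × 110 / (72 × 1.31) × 0.85 = 10230.0 / 94.32 × 0.85 ≈ 92.2 mL/min
|25.0 − 92.2| = 67.2 mL/min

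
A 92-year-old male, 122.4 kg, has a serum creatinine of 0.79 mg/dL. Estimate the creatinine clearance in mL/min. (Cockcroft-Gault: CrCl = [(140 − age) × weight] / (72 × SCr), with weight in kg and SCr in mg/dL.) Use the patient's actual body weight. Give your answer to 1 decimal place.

CrCl = (140 − 92) × 122.4 / (72 × 0.79) = 5875.2 / 56.88 ≈ 103.3 mL/min

103.3 mL/min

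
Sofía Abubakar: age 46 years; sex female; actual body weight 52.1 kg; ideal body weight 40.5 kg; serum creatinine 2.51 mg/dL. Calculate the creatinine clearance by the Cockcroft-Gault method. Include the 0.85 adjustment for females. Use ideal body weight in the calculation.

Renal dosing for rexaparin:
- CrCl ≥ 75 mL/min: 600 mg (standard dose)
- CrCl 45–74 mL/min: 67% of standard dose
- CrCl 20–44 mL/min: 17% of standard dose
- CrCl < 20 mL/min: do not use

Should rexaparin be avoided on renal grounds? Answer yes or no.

yes

CrCl = (140 − 46) × 40.5 / (72 × 2.51) × 0.85 = 3807.0 / 180.72 × 0.85 ≈ 17.9 mL/min
CrCl ≈ 18 mL/min, which is < 20 mL/min.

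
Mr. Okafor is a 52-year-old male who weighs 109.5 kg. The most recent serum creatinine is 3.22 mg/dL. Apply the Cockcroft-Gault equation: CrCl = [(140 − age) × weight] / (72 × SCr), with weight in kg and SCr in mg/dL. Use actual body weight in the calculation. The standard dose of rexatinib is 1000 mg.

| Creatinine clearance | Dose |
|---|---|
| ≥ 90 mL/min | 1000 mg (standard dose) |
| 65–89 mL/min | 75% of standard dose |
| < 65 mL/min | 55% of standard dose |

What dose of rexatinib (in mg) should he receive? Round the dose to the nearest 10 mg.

550 mg

CrCl = (140 − 52) × 109.5 / (72 × 3.22) = 9636.0 / 231.84 ≈ 41.6 mL/min
CrCl ≈ 42 mL/min → bracket < 65 mL/min.
55% of 1000 mg = 550 mg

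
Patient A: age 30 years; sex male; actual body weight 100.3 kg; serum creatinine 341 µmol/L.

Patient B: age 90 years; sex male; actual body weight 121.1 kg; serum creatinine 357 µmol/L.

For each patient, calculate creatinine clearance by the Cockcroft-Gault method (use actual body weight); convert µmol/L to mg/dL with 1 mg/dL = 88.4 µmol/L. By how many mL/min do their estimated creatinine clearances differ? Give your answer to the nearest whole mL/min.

Patient A: SCr = 341 / 88.4 = 3.857 mg/dL
Patient A: CrCl = (140 − 30) × 100.3 / (72 × 3.857) = 11033.0 / 277.70 ≈ 39.7 mL/min
Patient B: SCr = 357 / 88.4 = 4.038 mg/dL
Patient B: CrCl = (140 − 90) × 121.1 / (72 × 4.038) = 6055.0 / 290.74 ≈ 20.8 mL/min
|39.7 − 20.8| = 18.9 mL/min

19 mL/min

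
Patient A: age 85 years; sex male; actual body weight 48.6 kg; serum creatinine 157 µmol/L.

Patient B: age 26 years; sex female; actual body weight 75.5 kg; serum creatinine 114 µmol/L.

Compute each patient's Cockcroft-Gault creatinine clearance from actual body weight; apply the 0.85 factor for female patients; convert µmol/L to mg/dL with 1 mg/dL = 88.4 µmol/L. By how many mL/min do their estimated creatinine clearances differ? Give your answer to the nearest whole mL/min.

Patient A: SCr = 157 / 88.4 = 1.776 mg/dL
Patient A: CrCl = (140 − 85) × 48.6 / (72 × 1.776) = 2673.0 / 127.87 ≈ 20.9 mL/min
Patient B: SCr = 114 / 88.4 = 1.29 mg/dL
Patient B: CrCl = (140 − 26) × 75.5 / (72 × 1.29) × 0.85 = 8607.0 / 92.88 × 0.85 ≈ 78.8 mL/min
|20.9 − 78.8| = 57.9 mL/min

58 mL/min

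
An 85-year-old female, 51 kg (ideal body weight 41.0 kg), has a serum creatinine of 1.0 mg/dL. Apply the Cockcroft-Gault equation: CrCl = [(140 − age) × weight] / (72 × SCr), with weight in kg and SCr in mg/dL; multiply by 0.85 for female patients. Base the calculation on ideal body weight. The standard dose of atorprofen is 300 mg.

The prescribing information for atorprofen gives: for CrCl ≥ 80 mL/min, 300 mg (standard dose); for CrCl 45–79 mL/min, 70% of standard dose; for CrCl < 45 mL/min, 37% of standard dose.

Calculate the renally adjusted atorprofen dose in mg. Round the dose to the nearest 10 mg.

110 mg

CrCl = (140 − 85) × 41 / (72 × 1) × 0.85 = 2255.0 / 72.00 × 0.85 ≈ 26.6 mL/min
CrCl ≈ 27 mL/min → bracket < 45 mL/min.
37% of 300 mg = 111 mg → 110 mg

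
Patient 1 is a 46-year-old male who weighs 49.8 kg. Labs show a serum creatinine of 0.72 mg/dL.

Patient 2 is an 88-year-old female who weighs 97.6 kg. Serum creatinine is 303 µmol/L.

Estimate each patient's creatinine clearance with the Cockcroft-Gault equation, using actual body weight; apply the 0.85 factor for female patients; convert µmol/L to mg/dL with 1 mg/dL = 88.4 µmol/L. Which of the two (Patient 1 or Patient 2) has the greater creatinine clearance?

Patient 1

Patient 1: CrCl = (140 − 46) × 49.8 / (72 × 0.72) = 4681.2 / 51.84 ≈ 90.3 mL/min
Patient 2: SCr = 303 / 88.4 = 3.428 mg/dL
Patient 2: CrCl = (140 − 88) × 97.6 / (72 × 3.428) × 0.85 = 5075.2 / 246.82 × 0.85 ≈ 17.5 mL/min
90.3 vs 17.5 mL/min → Patient 1 is higher.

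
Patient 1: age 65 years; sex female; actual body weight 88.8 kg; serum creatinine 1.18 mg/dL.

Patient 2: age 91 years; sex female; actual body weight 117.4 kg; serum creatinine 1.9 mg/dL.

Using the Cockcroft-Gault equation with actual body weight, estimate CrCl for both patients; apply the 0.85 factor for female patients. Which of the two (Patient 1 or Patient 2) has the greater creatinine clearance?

Patient 1

Patient 1: CrCl = (140 − 65) × 88.8 / (72 × 1.18) × 0.85 = 6660.0 / 84.96 × 0.85 ≈ 66.6 mL/min
Patient 2: CrCl = (140 − 91) × 117.4 / (72 × 1.9) × 0.85 = 5752.6 / 136.80 × 0.85 ≈ 35.7 mL/min
66.6 vs 35.7 mL/min → Patient 1 is higher.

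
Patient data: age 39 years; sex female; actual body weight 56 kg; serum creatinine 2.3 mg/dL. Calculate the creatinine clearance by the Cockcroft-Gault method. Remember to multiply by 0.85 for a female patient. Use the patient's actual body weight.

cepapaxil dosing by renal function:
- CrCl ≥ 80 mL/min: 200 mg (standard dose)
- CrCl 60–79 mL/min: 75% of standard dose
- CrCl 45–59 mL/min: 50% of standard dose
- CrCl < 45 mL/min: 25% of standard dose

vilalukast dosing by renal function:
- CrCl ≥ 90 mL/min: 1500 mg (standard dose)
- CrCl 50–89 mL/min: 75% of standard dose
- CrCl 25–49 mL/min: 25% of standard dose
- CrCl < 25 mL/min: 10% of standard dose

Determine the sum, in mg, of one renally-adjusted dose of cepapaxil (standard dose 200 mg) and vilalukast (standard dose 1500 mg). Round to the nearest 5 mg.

CrCl = (140 − 39) × 56 / (72 × 2.3) × 0.85 = 5656.0 / 165.60 × 0.85 ≈ 29.0 mL/min
CrCl ≈ 29 mL/min.
cepapaxil: < 45 mL/min → 25% of 200 mg = 50 mg.
vilalukast: 25–49 mL/min → 25% of 1500 mg = 375 mg.
Total = 50 + 375 = 425 mg.

425 mg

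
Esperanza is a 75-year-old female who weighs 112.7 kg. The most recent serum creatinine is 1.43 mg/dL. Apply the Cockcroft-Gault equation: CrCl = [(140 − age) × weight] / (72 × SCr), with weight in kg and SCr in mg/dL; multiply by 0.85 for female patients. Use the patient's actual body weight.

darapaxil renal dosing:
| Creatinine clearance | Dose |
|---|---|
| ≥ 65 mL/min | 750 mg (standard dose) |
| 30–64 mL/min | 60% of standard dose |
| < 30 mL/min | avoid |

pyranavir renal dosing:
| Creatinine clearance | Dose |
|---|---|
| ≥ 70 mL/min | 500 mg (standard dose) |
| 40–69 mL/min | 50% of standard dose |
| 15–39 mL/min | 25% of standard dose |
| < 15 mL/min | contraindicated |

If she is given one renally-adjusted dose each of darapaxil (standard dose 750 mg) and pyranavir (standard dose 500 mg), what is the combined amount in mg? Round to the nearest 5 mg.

CrCl = (140 − 75) × 112.7 / (72 × 1.43) × 0.85 = 7325.5 / 102.96 × 0.85 ≈ 60.5 mL/min
CrCl ≈ 60 mL/min.
darapaxil: 30–64 mL/min → 60% of 750 mg = 450 mg.
pyranavir: 40–69 mL/min → 50% of 500 mg = 250 mg.
Total = 450 + 250 = 700 mg.

700 mg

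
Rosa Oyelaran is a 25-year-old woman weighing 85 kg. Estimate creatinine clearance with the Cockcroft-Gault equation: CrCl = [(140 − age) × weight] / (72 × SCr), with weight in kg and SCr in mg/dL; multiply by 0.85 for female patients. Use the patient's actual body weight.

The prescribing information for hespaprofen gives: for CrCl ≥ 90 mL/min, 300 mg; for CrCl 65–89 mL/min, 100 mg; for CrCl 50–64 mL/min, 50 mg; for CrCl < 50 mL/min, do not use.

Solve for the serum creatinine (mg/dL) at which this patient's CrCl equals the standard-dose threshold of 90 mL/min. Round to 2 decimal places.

1.28 mg/dL

Standard dose requires CrCl ≥ 90 mL/min.
Set (140 − 25) × 85 × 0.85 / (72 × SCr) = 90
SCr = (140 − 25) × 85 × 0.85 / (72 × 90) = 1.282 mg/dL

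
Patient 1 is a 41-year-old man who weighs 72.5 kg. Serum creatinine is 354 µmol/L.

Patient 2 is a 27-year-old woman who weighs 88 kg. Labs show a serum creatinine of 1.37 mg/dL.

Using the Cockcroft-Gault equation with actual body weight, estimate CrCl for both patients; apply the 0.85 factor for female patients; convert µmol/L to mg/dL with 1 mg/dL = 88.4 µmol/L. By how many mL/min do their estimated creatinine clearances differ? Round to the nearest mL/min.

Patient 1: SCr = 354 / 88.4 = 4.005 mg/dL
Patient 1: CrCl = (140 − 41) × 72.5 / (72 × 4.005) = 7177.5 / 288.36 ≈ 24.9 mL/min
Patient 2: CrCl = (140 − 27) × 88 / (72 × 1.37) × 0.85 = 9944.0 / 98.64 × 0.85 ≈ 85.7 mL/min
|24.9 − 85.7| = 60.8 mL/min

61 mL/min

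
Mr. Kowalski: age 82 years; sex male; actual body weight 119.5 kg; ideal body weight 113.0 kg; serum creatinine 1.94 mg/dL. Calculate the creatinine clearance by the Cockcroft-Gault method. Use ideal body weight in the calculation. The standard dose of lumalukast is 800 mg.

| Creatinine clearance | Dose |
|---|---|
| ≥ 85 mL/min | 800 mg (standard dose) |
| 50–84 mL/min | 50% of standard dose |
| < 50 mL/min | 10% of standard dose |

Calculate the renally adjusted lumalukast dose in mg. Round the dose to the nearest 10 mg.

CrCl = (140 − 82) × 113 / (72 × 1.94) = 6554.0 / 139.68 ≈ 46.9 mL/min
CrCl ≈ 47 mL/min → bracket < 50 mL/min.
10% of 800 mg = 80 mg

80 mg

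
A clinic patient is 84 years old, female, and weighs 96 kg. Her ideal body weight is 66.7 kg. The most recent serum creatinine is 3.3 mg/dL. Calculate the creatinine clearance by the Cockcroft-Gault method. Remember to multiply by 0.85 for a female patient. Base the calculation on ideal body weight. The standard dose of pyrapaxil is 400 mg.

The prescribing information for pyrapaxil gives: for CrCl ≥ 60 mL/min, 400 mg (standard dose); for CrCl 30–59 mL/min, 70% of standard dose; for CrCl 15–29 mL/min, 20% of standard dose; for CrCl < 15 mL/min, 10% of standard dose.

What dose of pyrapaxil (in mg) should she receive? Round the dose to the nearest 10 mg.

40 mg

CrCl = (140 − 84) × 66.7 / (72 × 3.3) × 0.85 = 3735.2 / 237.60 × 0.85 ≈ 13.4 mL/min
CrCl ≈ 13 mL/min → bracket < 15 mL/min.
10% of 400 mg = 40 mg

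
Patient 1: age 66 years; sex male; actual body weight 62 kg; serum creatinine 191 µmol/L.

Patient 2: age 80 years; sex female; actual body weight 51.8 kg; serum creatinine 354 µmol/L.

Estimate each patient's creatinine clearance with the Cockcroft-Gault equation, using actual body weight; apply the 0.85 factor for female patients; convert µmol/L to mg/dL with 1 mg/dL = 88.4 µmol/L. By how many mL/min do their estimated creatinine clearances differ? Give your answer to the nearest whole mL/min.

20 mL/min

Patient 1: SCr = 191 / 88.4 = 2.161 mg/dL
Patient 1: CrCl = (140 − 66) × 62 / (72 × 2.161) = 4588.0 / 155.59 ≈ 29.5 mL/min
Patient 2: SCr = 354 / 88.4 = 4.005 mg/dL
Patient 2: CrCl = (140 − 80) × 51.8 / (72 × 4.005) × 0.85 = 3108.0 / 288.36 × 0.85 ≈ 9.2 mL/min
|29.5 − 9.2| = 20.3 mL/min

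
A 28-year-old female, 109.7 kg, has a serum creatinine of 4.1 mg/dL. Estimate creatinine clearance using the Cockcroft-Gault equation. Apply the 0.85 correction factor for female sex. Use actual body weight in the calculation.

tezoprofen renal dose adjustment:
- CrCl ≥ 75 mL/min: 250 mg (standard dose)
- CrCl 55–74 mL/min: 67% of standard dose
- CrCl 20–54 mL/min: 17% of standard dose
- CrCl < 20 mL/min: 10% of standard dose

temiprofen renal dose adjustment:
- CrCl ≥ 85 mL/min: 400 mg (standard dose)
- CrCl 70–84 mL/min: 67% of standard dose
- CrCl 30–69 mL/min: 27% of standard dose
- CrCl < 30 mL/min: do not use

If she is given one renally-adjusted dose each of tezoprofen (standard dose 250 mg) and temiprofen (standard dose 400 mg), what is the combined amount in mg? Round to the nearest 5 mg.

CrCl = (140 − 28) × 109.7 / (72 × 4.1) × 0.85 = 12286.4 / 295.20 × 0.85 ≈ 35.4 mL/min
CrCl ≈ 35 mL/min.
tezoprofen: 20–54 mL/min → 17% of 250 mg = 42.5 mg.
temiprofen: 30–69 mL/min → 27% of 400 mg = 108 mg.
Total = 42.5 + 108 = 150.5 mg.

150 mg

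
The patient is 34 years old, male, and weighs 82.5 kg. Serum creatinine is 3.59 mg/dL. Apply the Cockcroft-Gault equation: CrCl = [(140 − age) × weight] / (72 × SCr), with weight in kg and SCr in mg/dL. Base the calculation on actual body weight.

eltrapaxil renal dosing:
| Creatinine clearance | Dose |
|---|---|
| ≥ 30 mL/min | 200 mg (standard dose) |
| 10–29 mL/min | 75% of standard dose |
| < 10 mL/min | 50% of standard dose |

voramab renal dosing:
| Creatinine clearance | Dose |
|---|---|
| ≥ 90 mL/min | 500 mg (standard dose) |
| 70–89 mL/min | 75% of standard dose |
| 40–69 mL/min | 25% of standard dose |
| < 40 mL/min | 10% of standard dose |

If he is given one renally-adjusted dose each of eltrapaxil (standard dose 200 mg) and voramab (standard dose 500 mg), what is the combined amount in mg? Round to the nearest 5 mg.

CrCl = (140 − 34) × 82.5 / (72 × 3.59) = 8745.0 / 258.48 ≈ 33.8 mL/min
CrCl ≈ 34 mL/min.
eltrapaxil: ≥ 30 mL/min → 100% of 200 mg = 200 mg.
voramab: < 40 mL/min → 10% of 500 mg = 50 mg.
Total = 200 + 50 = 250 mg.

250 mg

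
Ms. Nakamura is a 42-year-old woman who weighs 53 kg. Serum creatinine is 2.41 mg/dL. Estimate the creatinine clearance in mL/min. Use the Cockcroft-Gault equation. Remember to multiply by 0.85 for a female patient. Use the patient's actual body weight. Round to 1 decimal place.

CrCl = (140 − 42) × 53 / (72 × 2.41) × 0.85 = 5194.0 / 173.52 × 0.85 ≈ 25.4 mL/min

25.4 mL/min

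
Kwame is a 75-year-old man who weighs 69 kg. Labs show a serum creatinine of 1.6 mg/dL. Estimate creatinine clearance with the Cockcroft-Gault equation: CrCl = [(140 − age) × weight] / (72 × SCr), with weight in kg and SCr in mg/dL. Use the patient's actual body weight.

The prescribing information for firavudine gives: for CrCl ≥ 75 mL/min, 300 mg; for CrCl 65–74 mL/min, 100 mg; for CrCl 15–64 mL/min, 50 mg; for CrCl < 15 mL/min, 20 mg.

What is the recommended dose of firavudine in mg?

50 mg

CrCl = (140 − 75) × 69 / (72 × 1.6) = 4485.0 / 115.20 ≈ 38.9 mL/min
CrCl ≈ 39 mL/min → bracket 15–64 mL/min.
Dose for this bracket: 50 mg.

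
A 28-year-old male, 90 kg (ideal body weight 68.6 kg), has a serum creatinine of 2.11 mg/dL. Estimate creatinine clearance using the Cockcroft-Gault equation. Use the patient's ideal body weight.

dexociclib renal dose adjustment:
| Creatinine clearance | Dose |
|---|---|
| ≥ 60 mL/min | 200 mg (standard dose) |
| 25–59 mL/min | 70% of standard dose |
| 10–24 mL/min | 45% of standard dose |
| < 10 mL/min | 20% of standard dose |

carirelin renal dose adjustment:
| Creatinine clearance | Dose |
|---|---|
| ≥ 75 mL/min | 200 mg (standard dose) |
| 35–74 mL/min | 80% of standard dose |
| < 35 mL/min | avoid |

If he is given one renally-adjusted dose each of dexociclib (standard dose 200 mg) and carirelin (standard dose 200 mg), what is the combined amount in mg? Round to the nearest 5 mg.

300 mg

CrCl = (140 − 28) × 68.6 / (72 × 2.11) = 7683.2 / 151.92 ≈ 50.6 mL/min
CrCl ≈ 51 mL/min.
dexociclib: 25–59 mL/min → 70% of 200 mg = 140 mg.
carirelin: 35–74 mL/min → 80% of 200 mg = 160 mg.
Total = 140 + 160 = 300 mg.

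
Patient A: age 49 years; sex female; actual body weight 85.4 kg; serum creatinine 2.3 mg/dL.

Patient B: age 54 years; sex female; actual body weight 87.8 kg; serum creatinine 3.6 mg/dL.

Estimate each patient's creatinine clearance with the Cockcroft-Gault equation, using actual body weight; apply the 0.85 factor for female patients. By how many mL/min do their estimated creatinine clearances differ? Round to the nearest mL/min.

Patient A: CrCl = (140 − 49) × 85.4 / (72 × 2.3) × 0.85 = 7771.4 / 165.60 × 0.85 ≈ 39.9 mL/min
Patient B: CrCl = (140 − 54) × 87.8 / (72 × 3.6) × 0.85 = 7550.8 / 259.20 × 0.85 ≈ 24.8 mL/min
|39.9 − 24.8| = 15.1 mL/min

15 mL/min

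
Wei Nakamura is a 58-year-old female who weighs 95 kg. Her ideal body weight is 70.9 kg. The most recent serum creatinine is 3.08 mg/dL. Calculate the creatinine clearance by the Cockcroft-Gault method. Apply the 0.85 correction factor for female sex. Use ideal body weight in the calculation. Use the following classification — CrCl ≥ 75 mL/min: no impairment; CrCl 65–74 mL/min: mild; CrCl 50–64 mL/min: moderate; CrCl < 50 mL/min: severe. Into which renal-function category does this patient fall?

severe

CrCl = (140 − 58) × 70.9 / (72 × 3.08) × 0.85 = 5813.8 / 221.76 × 0.85 ≈ 22.3 mL/min
22 mL/min falls in the 'severe' range.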